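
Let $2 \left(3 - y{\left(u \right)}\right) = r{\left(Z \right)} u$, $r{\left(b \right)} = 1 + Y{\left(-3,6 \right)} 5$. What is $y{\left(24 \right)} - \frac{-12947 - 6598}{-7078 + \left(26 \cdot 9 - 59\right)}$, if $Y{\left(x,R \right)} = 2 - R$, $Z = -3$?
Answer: $\frac{525016}{2301} \approx 228.17$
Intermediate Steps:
$r{\left(b \right)} = -19$ ($r{\left(b \right)} = 1 + \left(2 - 6\right) 5 = 1 - 20 = -19$)
$y{\left(u \right)} = 3 + \frac{19 u}{2}$ ($y{\left(u \right)} = 3 - \frac{\left(-19\right) u}{2} = 3 + \frac{19 u}{2}$)
$y{\left(24 \right)} - \frac{-12947 - 6598}{-7078 + \left(26 \cdot 9 - 59\right)} = \left(3 + \frac{19}{2} \cdot 24\right) - \frac{-12947 - 6598}{-7078 + \left(26 \cdot 9 - 59\right)} = \left(3 + 228\right) - - \frac{19545}{-7078 + \left(234 - 59\right)} = 231 - - \frac{19545}{-7078 + 175} = 231 - - \frac{19545}{-6903} = 231 - \left(-19545\right) \left(- \frac{1}{6903}\right) = 231 - \frac{6515}{2301} = \frac{525016}{2301}$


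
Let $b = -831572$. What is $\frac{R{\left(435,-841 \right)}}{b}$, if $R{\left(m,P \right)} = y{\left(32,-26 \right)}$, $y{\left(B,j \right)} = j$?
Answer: $\frac{13}{415786} \approx 3.1266 \cdot 10^{-5}$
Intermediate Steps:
$R{\left(m,P \right)} = -26$
$\frac{R{\left(435,-841 \right)}}{b} = - \frac{26}{-831572} = \left(-26\right) \left(- \frac{1}{831572}\right) = \frac{13}{415786}$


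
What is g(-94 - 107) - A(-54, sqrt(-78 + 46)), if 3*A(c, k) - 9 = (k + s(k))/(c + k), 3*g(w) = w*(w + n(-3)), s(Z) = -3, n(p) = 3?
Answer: 58648889/4422 + 17*I*sqrt(2)/737 ≈ 13263.0 + 0.032621*I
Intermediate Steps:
g(w) = w*(3 + w)/3 (g(w) = (w*(w + 3))/3 = (w*(3 + w))/3 = w*(3 + w)/3)
A(c, k) = 3 + (-3 + k)/(3*(c + k)) (A(c, k) = 3 + ((k - 3)/(c + k))/3 = 3 + ((-3 + k)/(c + k))/3 = 3 + (-3 + k)/(3*(c + k)))
g(-94 - 107) - A(-54, sqrt(-78 + 46)) = (-94 - 107)*(3 + (-94 - 107))/3 - (-1 + 3*(-54) + 10*sqrt(-78 + 46)/3)/(-54 + sqrt(-78 + 46)) = (1/3)*(-201)*(3 - 201) - (-1 - 162 + 10*sqrt(-32)/3)/(-54 + sqrt(-32)) = (1/3)*(-201)*(-198) - (-1 - 162 + 10*(4*I*sqrt(2))/3)/(-54 + 4*I*sqrt(2)) = 13266 - (-1 - 162 + 40*I*sqrt(2)/3)/(-54 + 4*I*sqrt(2)) = 13266 - (-163 + 40*I*sqrt(2)/3)/(-54 + 4*I*sqrt(2))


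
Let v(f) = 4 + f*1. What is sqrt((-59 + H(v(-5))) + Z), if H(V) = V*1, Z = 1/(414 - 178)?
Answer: I*sqrt(835381)/118 ≈ 7.7457*I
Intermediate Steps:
Z = 1/236 ≈ 0.0042373
v(f) = 4 + f
H(V) = V
sqrt((-59 + H(v(-5))) + Z) = sqrt((-59 + (4 - 5)) + 1/236) = sqrt((-59 - 1) + 1/236) = sqrt(-60 + 1/236) = sqrt(-14159/236) = I*sqrt(835381)/118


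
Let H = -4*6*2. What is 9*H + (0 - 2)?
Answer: -434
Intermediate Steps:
H = -48 (H = -24*2 = -48)
9*H + (0 - 2) = 9*(-48) + (0 - 2) = -432 - 2 = -434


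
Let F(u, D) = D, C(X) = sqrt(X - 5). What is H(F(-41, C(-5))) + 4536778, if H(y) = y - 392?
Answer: 4536386 + I*sqrt(10) ≈ 4.5364e+6 + 3.1623*I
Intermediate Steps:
C(X) = sqrt(-5 + X)
H(y) = -392 + y
H(F(-41, C(-5))) + 4536778 = (-392 + sqrt(-5 - 5)) + 4536778 = (-392 + sqrt(-10)) + 4536778 = (-392 + I*sqrt(10)) + 4536778 = 4536386 + I*sqrt(10)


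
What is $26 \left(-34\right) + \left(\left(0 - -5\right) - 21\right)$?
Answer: $-900$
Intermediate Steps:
$26 \left(-34\right) + \left(\left(0 - -5\right) - 21\right) = -884 + \left(\left(0 + 5\right) - 21\right) = -884 + \left(5 - 21\right) = -884 - 16 = -900$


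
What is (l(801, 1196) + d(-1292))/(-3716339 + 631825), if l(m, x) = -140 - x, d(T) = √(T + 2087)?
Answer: 668/1542257 - √795/3084514 ≈ 0.00042399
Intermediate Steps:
d(T) = √(2087 + T)
(l(801, 1196) + d(-1292))/(-3716339 + 631825) = ((-140 - 1*1196) + √(2087 - 1292))/(-3716339 + 631825) = ((-140 - 1196) + √795)/(-3084514) = (-1336 + √795)*(-1/3084514) = 668/1542257 - √795/3084514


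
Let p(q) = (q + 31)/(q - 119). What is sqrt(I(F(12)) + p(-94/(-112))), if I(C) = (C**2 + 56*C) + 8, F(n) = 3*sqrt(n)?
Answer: sqrt(5067225813 + 14711655504*sqrt(3))/6617 ≈ 26.414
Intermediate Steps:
p(q) = (31 + q)/(-119 + q)
I(C) = 8 + C**2 + 56*C
sqrt(I(F(12)) + p(-94/(-112))) = sqrt((8 + (3*sqrt(12))**2 + 56*(3*sqrt(12))) + (31 - 94/(-112))/(-119 - 94/(-112))) = sqrt((8 + (3*(2*sqrt(3)))**2 + 56*(3*(2*sqrt(3)))) + (31 - 94*(-1/112))/(-119 - 94*(-1/112))) = sqrt((8 + (6*sqrt(3))**2 + 56*(6*sqrt(3))) + (31 + 47/56)/(-119 + 47/56)) = sqrt((8 + 108 + 336*sqrt(3)) + (1783/56)/(-6617/56)) = sqrt((116 + 336*sqrt(3)) - 56/6617*1783/56) = sqrt((116 + 336*sqrt(3)) - 1783/6617) = sqrt(765789/6617 + 336*sqrt(3))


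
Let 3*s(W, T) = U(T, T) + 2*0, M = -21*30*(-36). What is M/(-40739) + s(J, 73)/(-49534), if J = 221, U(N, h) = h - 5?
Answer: -1686531806/3026948439 ≈ -0.55717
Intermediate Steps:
U(N, h) = -5 + h
M = 22680 (M = -630*(-36) = 22680)
s(W, T) = -5/3 + T/3 (s(W, T) = ((-5 + T) + 2*0)/3 = ((-5 + T) + 0)/3 = (-5 + T)/3 = -5/3 + T/3)
M/(-40739) + s(J, 73)/(-49534) = 22680/(-40739) + (-5/3 + (⅓)*73)/(-49534) = 22680*(-1/40739) + (-5/3 + 73/3)*(-1/49534) = -22680/40739 + (68/3)*(-1/49534) = -22680/40739 - 34/74301 = -1686531806/3026948439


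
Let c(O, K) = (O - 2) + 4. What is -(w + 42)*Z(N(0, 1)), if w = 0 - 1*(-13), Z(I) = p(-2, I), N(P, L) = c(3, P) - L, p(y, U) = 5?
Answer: -275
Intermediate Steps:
c(O, K) = 2 + O (c(O, K) = (-2 + O) + 4 = 2 + O)
N(P, L) = 5 - L (N(P, L) = (2 + 3) - L = 5 - L)
Z(I) = 5
w = 13 (w = 0 + 13 = 13)
-(w + 42)*Z(N(0, 1)) = -(13 + 42)*5 = -55*5 = -1*275 = -275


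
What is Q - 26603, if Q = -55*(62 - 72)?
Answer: -26053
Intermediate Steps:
Q = 550 (Q = -55*(-10) = 550)
Q - 26603 = 550 - 26603 = -26053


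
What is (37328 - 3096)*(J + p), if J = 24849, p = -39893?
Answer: -514986208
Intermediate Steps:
(37328 - 3096)*(J + p) = (37328 - 3096)*(24849 - 39893) = 34232*(-15044) = -514986208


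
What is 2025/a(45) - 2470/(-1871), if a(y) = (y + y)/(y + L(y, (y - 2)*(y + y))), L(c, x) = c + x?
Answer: 166708570/1871 ≈ 89101.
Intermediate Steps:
a(y) = 2*y/(2*y + 2*y*(-2 + y)) (a(y) = (y + y)/(y + (y + (y - 2)*(y + y))) = (2*y)/(y + (y + (-2 + y)*(2*y))) = (2*y)/(y + (y + 2*y*(-2 + y))) = (2*y)/(2*y + 2*y*(-2 + y)) = 2*y/(2*y + 2*y*(-2 + y)))
2025/a(45) - 2470/(-1871) = 2025/(1/(-1 + 45)) - 2470/(-1871) = 2025/(1/44) - 2470*(-1/1871) = 2025/(1/44) + 2470/1871 = 2025*44 + 2470/1871 = 89100 + 2470/1871 = 166708570/1871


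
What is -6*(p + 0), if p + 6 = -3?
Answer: 54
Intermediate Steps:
p = -9 (p = -6 - 3 = -9)
-6*(p + 0) = -6*(-9 + 0) = -6*(-9) = 54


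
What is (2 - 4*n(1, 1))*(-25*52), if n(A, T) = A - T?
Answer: -2600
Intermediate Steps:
(2 - 4*n(1, 1))*(-25*52) = (2 - 4*(1 - 1*1))*(-25*52) = (2 - 4*(1 - 1))*(-1300) = (2 - 4*0)*(-1300) = (2 + 0)*(-1300) = 2*(-1300) = -2600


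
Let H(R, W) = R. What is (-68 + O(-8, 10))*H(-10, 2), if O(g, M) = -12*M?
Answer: 1880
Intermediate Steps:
(-68 + O(-8, 10))*H(-10, 2) = (-68 - 12*10)*(-10) = (-68 - 120)*(-10) = -188*(-10) = 1880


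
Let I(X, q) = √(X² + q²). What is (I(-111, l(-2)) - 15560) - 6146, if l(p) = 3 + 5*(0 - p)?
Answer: -21706 + √12490 ≈ -21594.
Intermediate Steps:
l(p) = 3 - 5*p (l(p) = 3 + 5*(-p) = 3 - 5*p)
(I(-111, l(-2)) - 15560) - 6146 = (√((-111)² + (3 - 5*(-2))²) - 15560) - 6146 = (√(12321 + (3 + 10)²) - 15560) - 6146 = (√(12321 + 13²) - 15560) - 6146 = (√(12321 + 169) - 15560) - 6146 = (√12490 - 15560) - 6146 = (-15560 + √12490) - 6146 = -21706 + √12490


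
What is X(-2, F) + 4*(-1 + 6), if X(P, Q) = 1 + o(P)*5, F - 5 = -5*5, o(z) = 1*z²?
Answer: 41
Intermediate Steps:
o(z) = z²
F = -20 (F = 5 - 5*5 = 5 - 25 = -20)
X(P, Q) = 1 + 5*P² (X(P, Q) = 1 + P²*5 = 1 + 5*P²)
X(-2, F) + 4*(-1 + 6) = (1 + 5*(-2)²) + 4*(-1 + 6) = (1 + 5*4) + 4*5 = (1 + 20) + 20 = 21 + 20 = 41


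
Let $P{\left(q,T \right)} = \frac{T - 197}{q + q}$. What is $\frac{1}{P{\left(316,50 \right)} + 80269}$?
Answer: $\frac{632}{50729861} \approx 1.2458 \cdot 10^{-5}$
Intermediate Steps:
$P{\left(q,T \right)} = \frac{-197 + T}{2 q}$ ($P{\left(q,T \right)} = \frac{T - 197}{2 q} = \left(-197 + T\right) \frac{1}{2 q} = \frac{-197 + T}{2 q}$)
$\frac{1}{P{\left(316,50 \right)} + 80269} = \frac{1}{\frac{-197 + 50}{2 \cdot 316} + 80269} = \frac{1}{\frac{1}{2} \cdot \frac{1}{316} \left(-147\right) + 80269} = \frac{1}{- \frac{147}{632} + 80269} = \frac{1}{\frac{50729861}{632}} = \frac{632}{50729861}$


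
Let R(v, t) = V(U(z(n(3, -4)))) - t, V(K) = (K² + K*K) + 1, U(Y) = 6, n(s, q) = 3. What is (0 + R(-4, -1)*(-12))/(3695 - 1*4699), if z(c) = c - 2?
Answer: 222/251 ≈ 0.88446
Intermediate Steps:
z(c) = -2 + c
V(K) = 1 + 2*K² (V(K) = (K² + K²) + 1 = 2*K² + 1 = 1 + 2*K²)
R(v, t) = 73 - t (R(v, t) = (1 + 2*6²) - t = (1 + 2*36) - t = (1 + 72) - t = 73 - t)
(0 + R(-4, -1)*(-12))/(3695 - 1*4699) = (0 + (73 - 1*(-1))*(-12))/(3695 - 1*4699) = (0 + (73 + 1)*(-12))/(3695 - 4699) = (0 + 74*(-12))/(-1004) = (0 - 888)*(-1/1004) = -888*(-1/1004) = 222/251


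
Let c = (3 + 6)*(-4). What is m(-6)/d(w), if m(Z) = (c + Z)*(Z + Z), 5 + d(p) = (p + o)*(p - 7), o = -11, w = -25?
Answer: 504/1147 ≈ 0.43941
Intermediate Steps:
d(p) = -5 + (-11 + p)*(-7 + p) (d(p) = -5 + (p - 11)*(p - 7) = -5 + (-11 + p)*(-7 + p))
c = -36 (c = 9*(-4) = -36)
m(Z) = 2*Z*(-36 + Z) (m(Z) = (-36 + Z)*(Z + Z) = (-36 + Z)*(2*Z) = 2*Z*(-36 + Z))
m(-6)/d(w) = (2*(-6)*(-36 - 6))/(72 + (-25)**2 - 18*(-25)) = (2*(-6)*(-42))/(72 + 625 + 450) = 504/1147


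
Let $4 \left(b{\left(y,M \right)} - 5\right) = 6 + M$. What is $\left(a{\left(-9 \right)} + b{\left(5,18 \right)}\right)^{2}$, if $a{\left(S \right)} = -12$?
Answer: $1$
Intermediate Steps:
$b{\left(y,M \right)} = \frac{13}{2} + \frac{M}{4}$ ($b{\left(y,M \right)} = 5 + \frac{6 + M}{4} = 5 + \left(\frac{3}{2} + \frac{M}{4}\right) = \frac{13}{2} + \frac{M}{4}$)
$\left(a{\left(-9 \right)} + b{\left(5,18 \right)}\right)^{2} = \left(-12 + \left(\frac{13}{2} + \frac{1}{4} \cdot 18\right)\right)^{2} = \left(-12 + \left(\frac{13}{2} + \frac{9}{2}\right)\right)^{2} = \left(-12 + 11\right)^{2} = \left(-1\right)^{2} = 1$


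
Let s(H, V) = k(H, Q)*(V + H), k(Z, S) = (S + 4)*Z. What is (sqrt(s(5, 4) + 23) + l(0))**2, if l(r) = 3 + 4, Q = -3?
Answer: 117 + 28*sqrt(17) ≈ 232.45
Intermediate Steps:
k(Z, S) = Z*(4 + S) (k(Z, S) = (4 + S)*Z = Z*(4 + S))
l(r) = 7
s(H, V) = H*(H + V) (s(H, V) = (H*(4 - 3))*(V + H) = (H*1)*(H + V) = H*(H + V))
(sqrt(s(5, 4) + 23) + l(0))**2 = (sqrt(5*(5 + 4) + 23) + 7)**2 = (sqrt(5*9 + 23) + 7)**2 = (sqrt(45 + 23) + 7)**2 = (sqrt(68) + 7)**2 = (2*sqrt(17) + 7)**2 = (7 + 2*sqrt(17))**2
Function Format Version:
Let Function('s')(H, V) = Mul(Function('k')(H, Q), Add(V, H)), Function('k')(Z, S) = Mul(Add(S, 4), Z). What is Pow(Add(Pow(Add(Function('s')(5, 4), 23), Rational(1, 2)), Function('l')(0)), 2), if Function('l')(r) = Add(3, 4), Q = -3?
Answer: Add(117, Mul(28, Pow(17, Rational(1, 2)))) ≈ 232.45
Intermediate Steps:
Function('k')(Z, S) = Mul(Z, Add(4, S)) (Function('k')(Z, S) = Mul(Add(4, S), Z) = Mul(Z, Add(4, S)))
Function('l')(r) = 7
Function('s')(H, V) = Mul(H, Add(H, V)) (Function('s')(H, V) = Mul(Mul(H, Add(4, -3)), Add(V, H)) = Mul(Mul(H, 1), Add(H, V)) = Mul(H, Add(H, V)))
Pow(Add(Pow(Add(Function('s')(5, 4), 23), Rational(1, 2)), Function('l')(0)), 2) = Pow(Add(Pow(Add(Mul(5, Add(5, 4)), 23), Rational(1, 2)), 7), 2) = Pow(Add(Pow(Add(Mul(5, 9), 23), Rational(1, 2)), 7), 2) = Pow(Add(Pow(Add(45, 23), Rational(1, 2)), 7), 2) = Pow(Add(Pow(68, Rational(1, 2)), 7), 2) = Pow(Add(Mul(2, Pow(17, Rational(1, 2))), 7), 2) = Pow(Add(7, Mul(2, Pow(17, Rational(1, 2)))), 2)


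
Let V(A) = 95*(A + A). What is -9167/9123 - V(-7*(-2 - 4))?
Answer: -72810707/9123 ≈ -7981.0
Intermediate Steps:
V(A) = 190*A (V(A) = 95*(2*A) = 190*A)
-9167/9123 - V(-7*(-2 - 4)) = -9167/9123 - 190*(-7*(-2 - 4)) = -9167*1/9123 - 190*(-7*(-6)) = -9167/9123 - 190*42 = -9167/9123 - 1*7980 = -9167/9123 - 7980 = -72810707/9123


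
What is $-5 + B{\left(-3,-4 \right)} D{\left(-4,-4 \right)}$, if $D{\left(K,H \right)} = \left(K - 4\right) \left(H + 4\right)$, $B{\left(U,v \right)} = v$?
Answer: $-5$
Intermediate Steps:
$D{\left(K,H \right)} = \left(-4 + K\right) \left(4 + H\right)$
$-5 + B{\left(-3,-4 \right)} D{\left(-4,-4 \right)} = -5 - 4 \left(-16 - -16 + 4 \left(-4\right) - -16\right) = -5 - 4 \left(-16 + 16 - 16 + 16\right) = -5 - 0 = -5 + 0 = -5$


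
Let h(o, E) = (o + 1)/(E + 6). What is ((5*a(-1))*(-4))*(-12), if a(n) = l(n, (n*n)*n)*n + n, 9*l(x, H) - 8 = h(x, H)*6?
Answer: -1360/3 ≈ -453.33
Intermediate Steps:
h(o, E) = (1 + o)/(6 + E)
l(x, H) = 8/9 + 2*(1 + x)/(3*(6 + H)) (l(x, H) = 8/9 + (((1 + x)/(6 + H))*6)/9 = 8/9 + (6*(1 + x)/(6 + H))/9 = 8/9 + 2*(1 + x)/(3*(6 + H)))
a(n) = n + 2*n*(27 + 3*n + 4*n**3)/(9*(6 + n**3)) (a(n) = (2*(27 + 3*n + 4*((n*n)*n))/(9*(6 + (n*n)*n)))*n + n = (2*(27 + 3*n + 4*(n**2*n))/(9*(6 + n**2*n)))*n + n = (2*(27 + 3*n + 4*n**3)/(9*(6 + n**3)))*n + n = 2*n*(27 + 3*n + 4*n**3)/(9*(6 + n**3)) + n = n + 2*n*(27 + 3*n + 4*n**3)/(9*(6 + n**3)))
((5*a(-1))*(-4))*(-12) = ((5*((1/9)*(-1)*(108 + 6*(-1) + 17*(-1)**3)/(6 + (-1)**3)))*(-4))*(-12) = ((5*((1/9)*(-1)*(108 - 6 + 17*(-1))/(6 - 1)))*(-4))*(-12) = ((5*((1/9)*(-1)*(108 - 6 - 17)/5))*(-4))*(-12) = ((5*((1/9)*(-1)*(1/5)*85))*(-4))*(-12) = ((5*(-17/9))*(-4))*(-12) = -85/9*(-4)*(-12) = (340/9)*(-12) = -1360/3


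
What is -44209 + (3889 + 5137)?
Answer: -35183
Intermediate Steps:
-44209 + (3889 + 5137) = -44209 + 9026 = -35183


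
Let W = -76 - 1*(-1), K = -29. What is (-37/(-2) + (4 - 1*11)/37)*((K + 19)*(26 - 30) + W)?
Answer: -47425/74 ≈ -640.88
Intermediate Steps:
W = -75 (W = -76 + 1 = -75)
(-37/(-2) + (4 - 1*11)/37)*((K + 19)*(26 - 30) + W) = (-37/(-2) + (4 - 1*11)/37)*((-29 + 19)*(26 - 30) - 75) = (-37*(-½) + (4 - 11)*(1/37))*(-10*(-4) - 75) = (37/2 - 7*1/37)*(40 - 75) = (37/2 - 7/37)*(-35) = (1355/74)*(-35) = -47425/74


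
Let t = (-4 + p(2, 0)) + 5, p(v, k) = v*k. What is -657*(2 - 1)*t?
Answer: -657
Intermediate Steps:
p(v, k) = k*v
t = 1 (t = (-4 + 0*2) + 5 = (-4 + 0) + 5 = -4 + 5 = 1)
-657*(2 - 1)*t = -657*(2 - 1) = -657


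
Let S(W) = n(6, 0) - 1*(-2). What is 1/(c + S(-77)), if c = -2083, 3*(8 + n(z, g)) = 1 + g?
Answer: -3/6266 ≈ -0.00047877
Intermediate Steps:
n(z, g) = -23/3 + g/3 (n(z, g) = -8 + (1 + g)/3 = -8 + (⅓ + g/3) = -23/3 + g/3)
S(W) = -17/3 (S(W) = (-23/3 + (⅓)*0) - 1*(-2) = (-23/3 + 0) + 2 = -23/3 + 2 = -17/3)
1/(c + S(-77)) = 1/(-2083 - 17/3) = 1/(-6266/3) = -3/6266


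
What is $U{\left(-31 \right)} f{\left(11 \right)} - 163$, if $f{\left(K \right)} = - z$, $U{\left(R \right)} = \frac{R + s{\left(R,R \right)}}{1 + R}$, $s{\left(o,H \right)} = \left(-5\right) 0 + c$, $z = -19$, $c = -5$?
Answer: $- \frac{701}{5} \approx -140.2$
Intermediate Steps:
$s{\left(o,H \right)} = -5$ ($s{\left(o,H \right)} = \left(-5\right) 0 - 5 = 0 - 5 = -5$)
$U{\left(R \right)} = \frac{-5 + R}{1 + R}$ ($U{\left(R \right)} = \frac{R - 5}{1 + R} = \frac{-5 + R}{1 + R}$)
$f{\left(K \right)} = 19$ ($f{\left(K \right)} = \left(-1\right) \left(-19\right) = 19$)
$U{\left(-31 \right)} f{\left(11 \right)} - 163 = \frac{-5 - 31}{1 - 31} \cdot 19 - 163 = \frac{1}{-30} \left(-36\right) 19 - 163 = \left(- \frac{1}{30}\right) \left(-36\right) 19 - 163 = \frac{6}{5} \cdot 19 - 163 = \frac{114}{5} - 163 = - \frac{701}{5}$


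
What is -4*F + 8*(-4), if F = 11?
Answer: -76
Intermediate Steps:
-4*F + 8*(-4) = -4*11 + 8*(-4) = -44 - 32 = -76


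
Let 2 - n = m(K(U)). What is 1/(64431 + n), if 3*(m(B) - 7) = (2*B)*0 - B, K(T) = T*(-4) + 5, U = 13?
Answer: 3/193231 ≈ 1.5525e-5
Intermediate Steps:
K(T) = 5 - 4*T (K(T) = -4*T + 5 = 5 - 4*T)
m(B) = 7 - B/3 (m(B) = 7 + ((2*B)*0 - B)/3 = 7 + (0 - B)/3 = 7 + (-B)/3 = 7 - B/3)
n = -62/3 (n = 2 - (7 - (5 - 4*13)/3) = 2 - (7 - (5 - 52)/3) = 2 - (7 - ⅓*(-47)) = 2 - (7 + 47/3) = 2 - 1*68/3 = 2 - 68/3 = -62/3 ≈ -20.667)
1/(64431 + n) = 1/(64431 - 62/3) = 1/(193231/3) = 3/193231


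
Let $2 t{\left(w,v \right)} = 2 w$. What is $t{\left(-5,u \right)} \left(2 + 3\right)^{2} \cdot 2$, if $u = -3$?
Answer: $-250$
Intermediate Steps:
$t{\left(w,v \right)} = w$ ($t{\left(w,v \right)} = \frac{2 w}{2} = w$)
$t{\left(-5,u \right)} \left(2 + 3\right)^{2} \cdot 2 = - 5 \left(2 + 3\right)^{2} \cdot 2 = - 5 \cdot 5^{2} \cdot 2 = \left(-5\right) 25 \cdot 2 = \left(-125\right) 2 = -250$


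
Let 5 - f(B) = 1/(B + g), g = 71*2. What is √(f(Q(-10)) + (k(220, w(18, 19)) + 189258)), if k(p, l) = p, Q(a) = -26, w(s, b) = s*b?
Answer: √637420783/58 ≈ 435.30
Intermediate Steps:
w(s, b) = b*s
g = 142
f(B) = 5 - 1/(142 + B) (f(B) = 5 - 1/(B + 142) = 5 - 1/(142 + B))
√(f(Q(-10)) + (k(220, w(18, 19)) + 189258)) = √((709 + 5*(-26))/(142 - 26) + (220 + 189258)) = √((709 - 130)/116 + 189478) = √((1/116)*579 + 189478) = √(579/116 + 189478) = √(21980027/116) = √637420783/58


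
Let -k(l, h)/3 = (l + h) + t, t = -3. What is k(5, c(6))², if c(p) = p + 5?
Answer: 1521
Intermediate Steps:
c(p) = 5 + p
k(l, h) = 9 - 3*h - 3*l (k(l, h) = -3*((l + h) - 3) = -3*((h + l) - 3) = -3*(-3 + h + l) = 9 - 3*h - 3*l)
k(5, c(6))² = (9 - 3*(5 + 6) - 3*5)² = (9 - 3*11 - 15)² = (9 - 33 - 15)² = (-39)² = 1521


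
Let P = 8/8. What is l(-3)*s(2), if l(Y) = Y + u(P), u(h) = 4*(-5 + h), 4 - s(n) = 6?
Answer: 38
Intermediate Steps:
s(n) = -2 (s(n) = 4 - 1*6 = 4 - 6 = -2)
P = 1 (P = 8*(1/8) = 1)
u(h) = -20 + 4*h
l(Y) = -16 + Y (l(Y) = Y + (-20 + 4*1) = Y + (-20 + 4) = Y - 16 = -16 + Y)
l(-3)*s(2) = (-16 - 3)*(-2) = -19*(-2) = 38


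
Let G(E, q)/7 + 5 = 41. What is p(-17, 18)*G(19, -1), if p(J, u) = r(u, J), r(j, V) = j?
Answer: 4536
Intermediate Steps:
G(E, q) = 252 (G(E, q) = -35 + 7*41 = -35 + 287 = 252)
p(J, u) = u
p(-17, 18)*G(19, -1) = 18*252 = 4536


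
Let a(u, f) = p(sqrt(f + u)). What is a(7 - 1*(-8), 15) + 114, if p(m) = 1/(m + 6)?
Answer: 115 - sqrt(30)/6 ≈ 114.09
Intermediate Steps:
p(m) = 1/(6 + m)
a(u, f) = 1/(6 + sqrt(f + u))
a(7 - 1*(-8), 15) + 114 = 1/(6 + sqrt(15 + (7 - 1*(-8)))) + 114 = 1/(6 + sqrt(15 + (7 + 8))) + 114 = 1/(6 + sqrt(15 + 15)) + 114 = 1/(6 + sqrt(30)) + 114 = 114 + 1/(6 + sqrt(30))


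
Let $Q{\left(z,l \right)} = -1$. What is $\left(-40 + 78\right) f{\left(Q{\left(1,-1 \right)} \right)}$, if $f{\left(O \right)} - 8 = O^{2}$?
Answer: $342$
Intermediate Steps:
$f{\left(O \right)} = 8 + O^{2}$
$\left(-40 + 78\right) f{\left(Q{\left(1,-1 \right)} \right)} = \left(-40 + 78\right) \left(8 + \left(-1\right)^{2}\right) = 38 \left(8 + 1\right) = 38 \cdot 9 = 342$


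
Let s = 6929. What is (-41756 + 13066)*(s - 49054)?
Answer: 1208566250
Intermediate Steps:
(-41756 + 13066)*(s - 49054) = (-41756 + 13066)*(6929 - 49054) = -28690*(-42125) = 1208566250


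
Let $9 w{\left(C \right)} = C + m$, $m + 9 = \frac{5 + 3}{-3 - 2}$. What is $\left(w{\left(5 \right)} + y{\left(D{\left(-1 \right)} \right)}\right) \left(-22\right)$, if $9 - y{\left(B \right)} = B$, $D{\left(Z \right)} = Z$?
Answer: $- \frac{9284}{45} \approx -206.31$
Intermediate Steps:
$m = - \frac{53}{5}$ ($m = -9 + \frac{5 + 3}{-3 - 2} = -9 + \frac{8}{-5} = -9 + 8 \left(- \frac{1}{5}\right) = -9 - \frac{8}{5} = - \frac{53}{5} \approx -10.6$)
$w{\left(C \right)} = - \frac{53}{45} + \frac{C}{9}$ ($w{\left(C \right)} = \frac{C - \frac{53}{5}}{9} = \frac{- \frac{53}{5} + C}{9} = - \frac{53}{45} + \frac{C}{9}$)
$y{\left(B \right)} = 9 - B$
$\left(w{\left(5 \right)} + y{\left(D{\left(-1 \right)} \right)}\right) \left(-22\right) = \left(\left(- \frac{53}{45} + \frac{1}{9} \cdot 5\right) + \left(9 - -1\right)\right) \left(-22\right) = \left(\left(- \frac{53}{45} + \frac{5}{9}\right) + \left(9 + 1\right)\right) \left(-22\right) = \left(- \frac{28}{45} + 10\right) \left(-22\right) = \frac{422}{45} \left(-22\right) = - \frac{9284}{45}$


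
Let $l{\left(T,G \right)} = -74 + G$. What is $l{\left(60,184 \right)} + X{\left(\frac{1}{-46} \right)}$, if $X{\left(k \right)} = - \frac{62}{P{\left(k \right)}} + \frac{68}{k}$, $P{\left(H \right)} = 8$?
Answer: $- \frac{12103}{4} \approx -3025.8$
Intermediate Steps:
$X{\left(k \right)} = - \frac{31}{4} + \frac{68}{k}$ ($X{\left(k \right)} = - \frac{62}{8} + \frac{68}{k} = \left(-62\right) \frac{1}{8} + \frac{68}{k} = - \frac{31}{4} + \frac{68}{k}$)
$l{\left(60,184 \right)} + X{\left(\frac{1}{-46} \right)} = \left(-74 + 184\right) + \left(- \frac{31}{4} + \frac{68}{\frac{1}{-46}}\right) = 110 + \left(- \frac{31}{4} + \frac{68}{- \frac{1}{46}}\right) = 110 + \left(- \frac{31}{4} + 68 \left(-46\right)\right) = 110 - \frac{12543}{4} = - \frac{12103}{4}$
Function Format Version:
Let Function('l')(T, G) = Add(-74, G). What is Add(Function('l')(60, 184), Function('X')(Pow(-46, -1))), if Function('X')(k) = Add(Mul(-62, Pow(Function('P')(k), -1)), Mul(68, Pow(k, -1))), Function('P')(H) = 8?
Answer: Rational(-12103, 4) ≈ -3025.8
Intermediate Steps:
Function('X')(k) = Add(Rational(-31, 4), Mul(68, Pow(k, -1))) (Function('X')(k) = Add(Mul(-62, Pow(8, -1)), Mul(68, Pow(k, -1))) = Add(Mul(-62, Rational(1, 8)), Mul(68, Pow(k, -1))) = Add(Rational(-31, 4), Mul(68, Pow(k, -1))))
Add(Function('l')(60, 184), Function('X')(Pow(-46, -1))) = Add(Add(-74, 184), Add(Rational(-31, 4), Mul(68, Pow(Pow(-46, -1), -1)))) = Add(110, Add(Rational(-31, 4), Mul(68, Pow(Rational(-1, 46), -1)))) = Add(110, Add(Rational(-31, 4), Mul(68, -46))) = Add(110, Add(Rational(-31, 4), -3128)) = Add(110, Rational(-12543, 4)) = Rational(-12103, 4)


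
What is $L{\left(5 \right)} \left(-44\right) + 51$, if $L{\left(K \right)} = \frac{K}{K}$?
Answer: $7$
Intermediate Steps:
$L{\left(K \right)} = 1$
$L{\left(5 \right)} \left(-44\right) + 51 = 1 \left(-44\right) + 51 = -44 + 51 = 7$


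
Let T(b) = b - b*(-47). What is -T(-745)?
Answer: 35760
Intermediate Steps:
T(b) = 48*b (T(b) = b - (-47)*b = b + 47*b = 48*b)
-T(-745) = -48*(-745) = -1*(-35760) = 35760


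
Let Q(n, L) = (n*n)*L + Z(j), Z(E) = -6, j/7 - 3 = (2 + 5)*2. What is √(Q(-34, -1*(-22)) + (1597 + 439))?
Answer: √27462 ≈ 165.72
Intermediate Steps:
j = 119 (j = 21 + 7*((2 + 5)*2) = 21 + 7*(7*2) = 21 + 7*14 = 21 + 98 = 119)
Q(n, L) = -6 + L*n² (Q(n, L) = (n*n)*L - 6 = n²*L - 6 = L*n² - 6 = -6 + L*n²)
√(Q(-34, -1*(-22)) + (1597 + 439)) = √((-6 - 1*(-22)*(-34)²) + (1597 + 439)) = √((-6 + 22*1156) + 2036) = √((-6 + 25432) + 2036) = √(25426 + 2036) = √27462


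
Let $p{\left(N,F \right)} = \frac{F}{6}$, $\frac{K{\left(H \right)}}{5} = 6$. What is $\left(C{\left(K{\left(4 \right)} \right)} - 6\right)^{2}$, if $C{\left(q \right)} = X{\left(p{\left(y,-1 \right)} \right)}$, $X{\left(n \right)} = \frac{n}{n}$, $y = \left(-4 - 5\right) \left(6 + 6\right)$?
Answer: $25$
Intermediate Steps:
$y = -108$ ($y = \left(-9\right) 12 = -108$)
$K{\left(H \right)} = 30$ ($K{\left(H \right)} = 5 \cdot 6 = 30$)
$p{\left(N,F \right)} = \frac{F}{6}$ ($p{\left(N,F \right)} = F \frac{1}{6} = \frac{F}{6}$)
$X{\left(n \right)} = 1$
$C{\left(q \right)} = 1$
$\left(C{\left(K{\left(4 \right)} \right)} - 6\right)^{2} = \left(1 - 6\right)^{2} = \left(-5\right)^{2} = 25$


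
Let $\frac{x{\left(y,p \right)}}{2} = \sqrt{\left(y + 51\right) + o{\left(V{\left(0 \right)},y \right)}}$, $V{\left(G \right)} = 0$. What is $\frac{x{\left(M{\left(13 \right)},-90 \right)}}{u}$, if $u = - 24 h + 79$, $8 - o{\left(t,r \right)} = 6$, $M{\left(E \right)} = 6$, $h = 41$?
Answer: $- \frac{2 \sqrt{59}}{905} \approx -0.016975$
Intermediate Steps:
$o{\left(t,r \right)} = 2$ ($o{\left(t,r \right)} = 8 - 6 = 2$)
$x{\left(y,p \right)} = 2 \sqrt{53 + y}$ ($x{\left(y,p \right)} = 2 \sqrt{\left(y + 51\right) + 2} = 2 \sqrt{\left(51 + y\right) + 2} = 2 \sqrt{53 + y}$)
$u = -905$ ($u = \left(-24\right) 41 + 79 = -984 + 79 = -905$)
$\frac{x{\left(M{\left(13 \right)},-90 \right)}}{u} = \frac{2 \sqrt{53 + 6}}{-905} = 2 \sqrt{59} \left(- \frac{1}{905}\right) = - \frac{2 \sqrt{59}}{905}$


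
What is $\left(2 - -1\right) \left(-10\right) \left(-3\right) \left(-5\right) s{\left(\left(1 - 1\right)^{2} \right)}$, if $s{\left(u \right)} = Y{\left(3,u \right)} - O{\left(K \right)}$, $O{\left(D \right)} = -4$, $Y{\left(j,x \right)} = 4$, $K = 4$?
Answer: $-3600$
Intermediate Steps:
$s{\left(u \right)} = 8$ ($s{\left(u \right)} = 4 - -4 = 4 + 4 = 8$)
$\left(2 - -1\right) \left(-10\right) \left(-3\right) \left(-5\right) s{\left(\left(1 - 1\right)^{2} \right)} = \left(2 - -1\right) \left(-10\right) \left(-3\right) \left(-5\right) 8 = \left(2 + 1\right) \left(-10\right) 15 \cdot 8 = 3 \left(-10\right) 120 = \left(-30\right) 120 = -3600$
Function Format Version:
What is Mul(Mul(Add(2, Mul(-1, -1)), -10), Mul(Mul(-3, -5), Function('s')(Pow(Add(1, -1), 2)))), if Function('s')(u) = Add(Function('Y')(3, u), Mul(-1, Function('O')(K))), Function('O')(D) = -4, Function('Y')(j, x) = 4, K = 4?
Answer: -3600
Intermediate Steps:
Function('s')(u) = 8 (Function('s')(u) = Add(4, Mul(-1, -4)) = Add(4, 4) = 8)
Mul(Mul(Add(2, Mul(-1, -1)), -10), Mul(Mul(-3, -5), Function('s')(Pow(Add(1, -1), 2)))) = Mul(Mul(Add(2, Mul(-1, -1)), -10), Mul(Mul(-3, -5), 8)) = Mul(Mul(Add(2, 1), -10), Mul(15, 8)) = Mul(Mul(3, -10), 120) = Mul(-30, 120) = -3600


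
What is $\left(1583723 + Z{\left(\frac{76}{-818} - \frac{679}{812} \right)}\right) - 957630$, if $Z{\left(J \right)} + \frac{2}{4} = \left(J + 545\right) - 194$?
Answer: $\frac{29720941333}{47444} \approx 6.2644 \cdot 10^{5}$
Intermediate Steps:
$Z{\left(J \right)} = \frac{701}{2} + J$ ($Z{\left(J \right)} = - \frac{1}{2} + \left(\left(J + 545\right) - 194\right) = - \frac{1}{2} + \left(\left(545 + J\right) - 194\right) = - \frac{1}{2} + \left(351 + J\right) = \frac{701}{2} + J$)
$\left(1583723 + Z{\left(\frac{76}{-818} - \frac{679}{812} \right)}\right) - 957630 = \left(1583723 + \left(\frac{701}{2} + \left(\frac{76}{-818} - \frac{679}{812}\right)\right)\right) - 957630 = \left(1583723 + \left(\frac{701}{2} + \left(76 \left(- \frac{1}{818}\right) - \frac{97}{116}\right)\right)\right) - 957630 = \left(1583723 + \left(\frac{701}{2} - \frac{44081}{47444}\right)\right) - 957630 = \left(1583723 + \frac{16585041}{47444}\right) - 957630 = \frac{75154739053}{47444} - 957630 = \frac{29720941333}{47444}$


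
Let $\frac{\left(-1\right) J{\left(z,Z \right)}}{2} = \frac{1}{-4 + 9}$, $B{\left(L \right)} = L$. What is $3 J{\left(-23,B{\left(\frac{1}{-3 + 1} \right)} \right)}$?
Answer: $- \frac{6}{5} \approx -1.2$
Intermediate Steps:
$J{\left(z,Z \right)} = - \frac{2}{5}$ ($J{\left(z,Z \right)} = - \frac{2}{-4 + 9} = - \frac{2}{5}$)
$3 J{\left(-23,B{\left(\frac{1}{-3 + 1} \right)} \right)} = 3 \left(- \frac{2}{5}\right) = - \frac{6}{5}$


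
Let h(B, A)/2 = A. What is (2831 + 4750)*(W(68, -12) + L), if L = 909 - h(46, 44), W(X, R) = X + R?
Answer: 6648537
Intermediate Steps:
W(X, R) = R + X
h(B, A) = 2*A
L = 821 (L = 909 - 2*44 = 909 - 1*88 = 909 - 88 = 821)
(2831 + 4750)*(W(68, -12) + L) = (2831 + 4750)*((-12 + 68) + 821) = 7581*(56 + 821) = 7581*877 = 6648537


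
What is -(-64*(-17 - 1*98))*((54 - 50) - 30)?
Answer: 191360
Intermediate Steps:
-(-64*(-17 - 1*98))*((54 - 50) - 30) = -(-64*(-17 - 98))*(4 - 30) = -(-64*(-115))*(-26) = -7360*(-26) = -1*(-191360) = 191360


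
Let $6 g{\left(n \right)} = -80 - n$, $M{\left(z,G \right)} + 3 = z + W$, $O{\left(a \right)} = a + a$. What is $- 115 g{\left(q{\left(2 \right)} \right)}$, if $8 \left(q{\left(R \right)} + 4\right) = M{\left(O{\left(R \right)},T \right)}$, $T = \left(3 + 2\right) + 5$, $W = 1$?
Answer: $\frac{35075}{24} \approx 1461.5$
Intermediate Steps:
$O{\left(a \right)} = 2 a$
$T = 10$ ($T = 5 + 5 = 10$)
$M{\left(z,G \right)} = -2 + z$ ($M{\left(z,G \right)} = -3 + \left(z + 1\right) = -3 + \left(1 + z\right) = -2 + z$)
$q{\left(R \right)} = - \frac{17}{4} + \frac{R}{4}$ ($q{\left(R \right)} = -4 + \frac{-2 + 2 R}{8} = -4 + \left(- \frac{1}{4} + \frac{R}{4}\right) = - \frac{17}{4} + \frac{R}{4}$)
$g{\left(n \right)} = - \frac{40}{3} - \frac{n}{6}$ ($g{\left(n \right)} = \frac{-80 - n}{6} = - \frac{40}{3} - \frac{n}{6}$)
$- 115 g{\left(q{\left(2 \right)} \right)} = - 115 \left(- \frac{40}{3} - \frac{- \frac{17}{4} + \frac{1}{4} \cdot 2}{6}\right) = - 115 \left(- \frac{40}{3} - \frac{- \frac{17}{4} + \frac{1}{2}}{6}\right) = - 115 \left(- \frac{40}{3} - - \frac{5}{8}\right) = - 115 \left(- \frac{40}{3} + \frac{5}{8}\right) = \left(-115\right) \left(- \frac{305}{24}\right) = \frac{35075}{24}$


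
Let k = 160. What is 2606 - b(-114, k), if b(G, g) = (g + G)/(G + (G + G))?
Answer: 445649/171 ≈ 2606.1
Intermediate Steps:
b(G, g) = (G + g)/(3*G) (b(G, g) = (G + g)/(G + 2*G) = (G + g)/((3*G)) = (G + g)*(1/(3*G)) = (G + g)/(3*G))
2606 - b(-114, k) = 2606 - (-114 + 160)/(3*(-114)) = 2606 - (-1)*46/(3*114) = 2606 - 1*(-23/171) = 2606 + 23/171 = 445649/171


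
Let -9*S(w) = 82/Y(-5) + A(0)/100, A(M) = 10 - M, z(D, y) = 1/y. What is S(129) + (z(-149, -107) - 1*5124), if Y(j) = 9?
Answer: -444186593/86670 ≈ -5125.0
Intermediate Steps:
S(w) = -829/810 (S(w) = -(82/9 + (10 - 1*0)/100)/9 = -(82*(⅑) + (10 + 0)*(1/100))/9 = -(82/9 + 10*(1/100))/9 = -(82/9 + ⅒)/9 = -⅑*829/90 = -829/810)
S(129) + (z(-149, -107) - 1*5124) = -829/810 + (1/(-107) - 1*5124) = -829/810 + (-1/107 - 5124) = -829/810 - 548269/107 = -444186593/86670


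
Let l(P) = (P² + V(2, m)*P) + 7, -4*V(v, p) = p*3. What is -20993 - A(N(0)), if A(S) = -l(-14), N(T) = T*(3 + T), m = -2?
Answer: -20811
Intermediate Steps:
V(v, p) = -3*p/4 (V(v, p) = -p*3/4 = -3*p/4)
l(P) = 7 + P² + 3*P/2 (l(P) = (P² + (-¾*(-2))*P) + 7 = (P² + 3*P/2) + 7 = 7 + P² + 3*P/2)
A(S) = -182 (A(S) = -(7 + (-14)² + (3/2)*(-14)) = -(7 + 196 - 21) = -1*182 = -182)
-20993 - A(N(0)) = -20993 - 1*(-182) = -20993 + 182 = -20811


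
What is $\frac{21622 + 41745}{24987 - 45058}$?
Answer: $- \frac{63367}{20071} \approx -3.1571$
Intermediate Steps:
$\frac{21622 + 41745}{24987 - 45058} = \frac{63367}{-20071} = 63367 \left(- \frac{1}{20071}\right) = - \frac{63367}{20071}$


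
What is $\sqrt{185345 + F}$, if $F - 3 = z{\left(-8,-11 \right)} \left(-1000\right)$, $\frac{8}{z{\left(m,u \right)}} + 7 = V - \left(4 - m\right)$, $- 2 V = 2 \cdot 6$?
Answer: $2 \sqrt{46417} \approx 430.89$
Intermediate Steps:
$V = -6$ ($V = - \frac{2 \cdot 6}{2} = \left(- \frac{1}{2}\right) 12 = -6$)
$z{\left(m,u \right)} = \frac{8}{-17 + m}$ ($z{\left(m,u \right)} = \frac{8}{-7 - \left(10 - m\right)} = \frac{8}{-7 + \left(-6 + \left(-4 + m\right)\right)} = \frac{8}{-7 + \left(-10 + m\right)} = \frac{8}{-17 + m}$)
$F = 323$ ($F = 3 + \frac{8}{-17 - 8} \left(-1000\right) = 3 + \frac{8}{-25} \left(-1000\right) = 3 + 8 \left(- \frac{1}{25}\right) \left(-1000\right) = 3 - -320 = 3 + 320 = 323$)
$\sqrt{185345 + F} = \sqrt{185345 + 323} = \sqrt{185668} = 2 \sqrt{46417}$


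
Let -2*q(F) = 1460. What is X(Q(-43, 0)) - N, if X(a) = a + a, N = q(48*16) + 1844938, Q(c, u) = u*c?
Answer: -1844208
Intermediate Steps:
Q(c, u) = c*u
q(F) = -730 (q(F) = -½*1460 = -730)
N = 1844208 (N = -730 + 1844938 = 1844208)
X(a) = 2*a
X(Q(-43, 0)) - N = 2*(-43*0) - 1*1844208 = 2*0 - 1844208 = 0 - 1844208 = -1844208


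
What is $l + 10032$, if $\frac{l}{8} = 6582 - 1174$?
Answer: $53296$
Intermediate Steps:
$l = 43264$ ($l = 8 \left(6582 - 1174\right) = 8 \cdot 5408 = 43264$)
$l + 10032 = 43264 + 10032 = 53296$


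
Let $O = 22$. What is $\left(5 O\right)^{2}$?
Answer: $12100$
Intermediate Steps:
$\left(5 O\right)^{2} = \left(5 \cdot 22\right)^{2} = 110^{2} = 12100$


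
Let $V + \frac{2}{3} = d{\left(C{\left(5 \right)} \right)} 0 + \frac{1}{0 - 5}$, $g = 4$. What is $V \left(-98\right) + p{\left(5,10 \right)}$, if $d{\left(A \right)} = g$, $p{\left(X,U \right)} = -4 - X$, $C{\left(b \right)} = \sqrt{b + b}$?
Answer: $\frac{1139}{15} \approx 75.933$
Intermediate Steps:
$C{\left(b \right)} = \sqrt{2} \sqrt{b}$ ($C{\left(b \right)} = \sqrt{2 b} = \sqrt{2} \sqrt{b}$)
$d{\left(A \right)} = 4$
$V = - \frac{13}{15}$ ($V = - \frac{2}{3} + \left(4 \cdot 0 + \frac{1}{0 - 5}\right) = - \frac{2}{3} + \left(0 + \frac{1}{-5}\right) = - \frac{2}{3} + \left(0 - \frac{1}{5}\right) = - \frac{2}{3} - \frac{1}{5} = - \frac{13}{15} \approx -0.86667$)
$V \left(-98\right) + p{\left(5,10 \right)} = \left(- \frac{13}{15}\right) \left(-98\right) - 9 = \frac{1274}{15} - 9 = \frac{1139}{15}$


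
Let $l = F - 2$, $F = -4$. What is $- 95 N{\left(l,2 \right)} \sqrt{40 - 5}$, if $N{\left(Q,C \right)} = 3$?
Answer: $- 285 \sqrt{35} \approx -1686.1$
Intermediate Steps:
$l = -6$ ($l = -4 - 2 = -6$)
$- 95 N{\left(l,2 \right)} \sqrt{40 - 5} = \left(-95\right) 3 \sqrt{40 - 5} = - 285 \sqrt{35}$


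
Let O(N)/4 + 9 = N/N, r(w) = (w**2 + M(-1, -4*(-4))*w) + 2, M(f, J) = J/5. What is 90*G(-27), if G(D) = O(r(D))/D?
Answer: 320/3 ≈ 106.67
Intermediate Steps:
M(f, J) = J/5 (M(f, J) = J*(1/5) = J/5)
r(w) = 2 + w**2 + 16*w/5 (r(w) = (w**2 + ((-4*(-4))/5)*w) + 2 = (w**2 + ((1/5)*16)*w) + 2 = (w**2 + 16*w/5) + 2 = 2 + w**2 + 16*w/5)
O(N) = -32 (O(N) = -36 + 4*(N/N) = -36 + 4*1 = -36 + 4 = -32)
G(D) = -32/D
90*G(-27) = 90*(-32/(-27)) = 90*(-32*(-1/27)) = 90*(32/27) = 320/3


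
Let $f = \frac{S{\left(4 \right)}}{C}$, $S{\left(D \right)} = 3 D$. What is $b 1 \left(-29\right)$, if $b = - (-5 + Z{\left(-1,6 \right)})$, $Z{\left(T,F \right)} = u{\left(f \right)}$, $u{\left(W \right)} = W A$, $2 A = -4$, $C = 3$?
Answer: $-377$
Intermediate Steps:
$A = -2$ ($A = \frac{1}{2} \left(-4\right) = -2$)
$f = 4$ ($f = \frac{3 \cdot 4}{3} = 12 \cdot \frac{1}{3} = 4$)
$u{\left(W \right)} = - 2 W$ ($u{\left(W \right)} = W \left(-2\right) = - 2 W$)
$Z{\left(T,F \right)} = -8$ ($Z{\left(T,F \right)} = \left(-2\right) 4 = -8$)
$b = 13$ ($b = - (-5 - 8) = \left(-1\right) \left(-13\right) = 13$)
$b 1 \left(-29\right) = 13 \cdot 1 \left(-29\right) = 13 \left(-29\right) = -377$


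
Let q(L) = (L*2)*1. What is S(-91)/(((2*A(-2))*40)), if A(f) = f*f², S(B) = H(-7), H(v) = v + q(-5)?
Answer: 17/640 ≈ 0.026563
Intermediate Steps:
q(L) = 2*L (q(L) = (2*L)*1 = 2*L)
H(v) = -10 + v (H(v) = v + 2*(-5) = v - 10 = -10 + v)
S(B) = -17 (S(B) = -10 - 7 = -17)
A(f) = f³
S(-91)/(((2*A(-2))*40)) = -17/((2*(-2)³)*40) = -17/((2*(-8))*40) = -17/((-16*40)) = -17/(-640) = -17*(-1/640) = 17/640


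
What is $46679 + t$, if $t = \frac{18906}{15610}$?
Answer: $\frac{364339048}{7805} \approx 46680.0$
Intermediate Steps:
$t = \frac{9453}{7805}$ ($t = 18906 \cdot \frac{1}{15610} = \frac{9453}{7805} \approx 1.2111$)
$46679 + t = 46679 + \frac{9453}{7805} = \frac{364339048}{7805}$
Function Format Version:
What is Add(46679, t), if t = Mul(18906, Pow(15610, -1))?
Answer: Rational(364339048, 7805) ≈ 46680.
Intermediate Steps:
t = Rational(9453, 7805) (t = Mul(18906, Rational(1, 15610)) = Rational(9453, 7805) ≈ 1.2111)
Add(46679, t) = Add(46679, Rational(9453, 7805)) = Rational(364339048, 7805)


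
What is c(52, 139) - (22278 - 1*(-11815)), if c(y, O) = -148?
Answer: -34241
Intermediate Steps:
c(52, 139) - (22278 - 1*(-11815)) = -148 - (22278 - 1*(-11815)) = -148 - (22278 + 11815) = -148 - 1*34093 = -148 - 34093 = -34241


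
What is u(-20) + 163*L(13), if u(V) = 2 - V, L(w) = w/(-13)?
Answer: -141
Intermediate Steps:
L(w) = -w/13 (L(w) = w*(-1/13) = -w/13)
u(-20) + 163*L(13) = (2 - 1*(-20)) + 163*(-1/13*13) = (2 + 20) + 163*(-1) = 22 - 163 = -141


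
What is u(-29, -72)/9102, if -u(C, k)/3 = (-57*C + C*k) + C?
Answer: -1856/1517 ≈ -1.2235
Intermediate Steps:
u(C, k) = 168*C - 3*C*k (u(C, k) = -3*((-57*C + C*k) + C) = -3*(-56*C + C*k) = 168*C - 3*C*k)
u(-29, -72)/9102 = (3*(-29)*(56 - 1*(-72)))/9102 = (3*(-29)*(56 + 72))*(1/9102) = (3*(-29)*128)*(1/9102) = -11136*1/9102 = -1856/1517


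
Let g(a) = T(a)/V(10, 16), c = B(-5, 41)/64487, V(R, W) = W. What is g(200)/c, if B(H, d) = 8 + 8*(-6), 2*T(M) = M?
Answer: -322435/32 ≈ -10076.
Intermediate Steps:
T(M) = M/2
B(H, d) = -40 (B(H, d) = 8 - 48 = -40)
c = -40/64487 ≈ -0.00062028
g(a) = a/32 (g(a) = (a/2)/16 = (a/2)*(1/16) = a/32)
g(200)/c = ((1/32)*200)/(-40/64487) = (25/4)*(-64487/40) = -322435/32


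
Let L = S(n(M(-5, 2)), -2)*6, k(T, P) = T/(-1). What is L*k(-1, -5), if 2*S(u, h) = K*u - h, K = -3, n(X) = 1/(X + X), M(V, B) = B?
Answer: 15/4 ≈ 3.7500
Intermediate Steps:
n(X) = 1/(2*X)
S(u, h) = -3*u/2 - h/2 (S(u, h) = (-3*u - h)/2 = (-h - 3*u)/2 = -3*u/2 - h/2)
k(T, P) = -T (k(T, P) = T*(-1) = -T)
L = 15/4 (L = (-3/(4*2) - ½*(-2))*6 = (-3/(4*2) + 1)*6 = (-3/2*¼ + 1)*6 = (-3/8 + 1)*6 = (5/8)*6 = 15/4 ≈ 3.7500)
L*k(-1, -5) = 15*(-1*(-1))/4 = (15/4)*1 = 15/4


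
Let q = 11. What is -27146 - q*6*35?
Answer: -29456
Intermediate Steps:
-27146 - q*6*35 = -27146 - 11*6*35 = -27146 - 66*35 = -27146 - 1*2310 = -27146 - 2310 = -29456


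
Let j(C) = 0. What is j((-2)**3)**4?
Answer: 0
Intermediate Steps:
j((-2)**3)**4 = 0**4 = 0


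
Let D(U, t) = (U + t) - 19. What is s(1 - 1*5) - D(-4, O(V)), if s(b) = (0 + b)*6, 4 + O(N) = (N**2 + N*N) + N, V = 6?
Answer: -75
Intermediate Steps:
O(N) = -4 + N + 2*N**2 (O(N) = -4 + ((N**2 + N*N) + N) = -4 + ((N**2 + N**2) + N) = -4 + (2*N**2 + N) = -4 + (N + 2*N**2) = -4 + N + 2*N**2)
s(b) = 6*b (s(b) = b*6 = 6*b)
D(U, t) = -19 + U + t
s(1 - 1*5) - D(-4, O(V)) = 6*(1 - 1*5) - (-19 - 4 + (-4 + 6 + 2*6**2)) = 6*(1 - 5) - (-19 - 4 + (-4 + 6 + 2*36)) = 6*(-4) - (-19 - 4 + (-4 + 6 + 72)) = -24 - (-19 - 4 + 74) = -24 - 1*51 = -24 - 51 = -75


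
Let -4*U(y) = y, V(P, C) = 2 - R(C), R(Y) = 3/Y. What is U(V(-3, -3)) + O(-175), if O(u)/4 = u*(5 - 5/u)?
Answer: -14083/4 ≈ -3520.8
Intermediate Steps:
O(u) = 4*u*(5 - 5/u) (O(u) = 4*(u*(5 - 5/u)) = 4*u*(5 - 5/u))
V(P, C) = 2 - 3/C
U(y) = -y/4
U(V(-3, -3)) + O(-175) = -(2 - 3/(-3))/4 + (-20 + 20*(-175)) = -(2 - 3*(-⅓))/4 + (-20 - 3500) = -(2 + 1)/4 - 3520 = -¼*3 - 3520 = -¾ - 3520 = -14083/4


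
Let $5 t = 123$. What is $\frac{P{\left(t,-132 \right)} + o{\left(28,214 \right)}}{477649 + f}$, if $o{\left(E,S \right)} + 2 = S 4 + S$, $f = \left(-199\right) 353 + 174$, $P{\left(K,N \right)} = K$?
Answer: $\frac{5463}{2037880} \approx 0.0026807$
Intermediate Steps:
$t = \frac{123}{5}$ ($t = \frac{1}{5} \cdot 123 = \frac{123}{5} \approx 24.6$)
$f = -70073$ ($f = -70247 + 174 = -70073$)
$o{\left(E,S \right)} = -2 + 5 S$ ($o{\left(E,S \right)} = -2 + \left(S 4 + S\right) = -2 + \left(4 S + S\right) = -2 + 5 S$)
$\frac{P{\left(t,-132 \right)} + o{\left(28,214 \right)}}{477649 + f} = \frac{\frac{123}{5} + \left(-2 + 5 \cdot 214\right)}{477649 - 70073} = \frac{\frac{123}{5} + \left(-2 + 1070\right)}{407576} = \left(\frac{123}{5} + 1068\right) \frac{1}{407576} = \frac{5463}{5} \cdot \frac{1}{407576} = \frac{5463}{2037880}$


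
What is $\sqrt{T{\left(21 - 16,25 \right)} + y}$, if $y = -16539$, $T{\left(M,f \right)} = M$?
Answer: $i \sqrt{16534} \approx 128.58 i$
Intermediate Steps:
$\sqrt{T{\left(21 - 16,25 \right)} + y} = \sqrt{\left(21 - 16\right) - 16539} = \sqrt{5 - 16539} = \sqrt{-16534} = i \sqrt{16534}$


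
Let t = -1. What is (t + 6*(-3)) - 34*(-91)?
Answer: 3075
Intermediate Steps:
(t + 6*(-3)) - 34*(-91) = (-1 + 6*(-3)) - 34*(-91) = (-1 - 18) + 3094 = -19 + 3094 = 3075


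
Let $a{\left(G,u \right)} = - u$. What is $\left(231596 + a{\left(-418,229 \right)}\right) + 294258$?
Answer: $525625$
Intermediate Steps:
$\left(231596 + a{\left(-418,229 \right)}\right) + 294258 = \left(231596 - 229\right) + 294258 = 231367 + 294258 = 525625$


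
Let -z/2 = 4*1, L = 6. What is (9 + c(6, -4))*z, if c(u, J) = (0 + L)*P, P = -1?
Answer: -24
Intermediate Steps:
c(u, J) = -6 (c(u, J) = (0 + 6)*(-1) = 6*(-1) = -6)
z = -8 ≈ -8.0000
(9 + c(6, -4))*z = (9 - 6)*(-8) = 3*(-8) = -24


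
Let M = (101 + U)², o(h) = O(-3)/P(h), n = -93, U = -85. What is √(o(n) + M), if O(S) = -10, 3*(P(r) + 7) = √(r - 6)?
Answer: √2*√((901 - 128*I*√11)/(7 - I*√11)) ≈ 16.036 + 0.017235*I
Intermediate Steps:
P(r) = -7 + √(-6 + r)/3 (P(r) = -7 + √(r - 6)/3 = -7 + √(-6 + r)/3)
o(h) = -10/(-7 + √(-6 + h)/3)
M = 256 (M = (101 - 85)² = 16² = 256)
√(o(n) + M) = √(-30/(-21 + √(-6 - 93)) + 256) = √(-30/(-21 + √(-99)) + 256) = √(-30/(-21 + 3*I*√11) + 256) = √(256 - 30/(-21 + 3*I*√11))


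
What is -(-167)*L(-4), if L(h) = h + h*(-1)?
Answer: 0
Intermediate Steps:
L(h) = 0 (L(h) = h - h = 0)
-(-167)*L(-4) = -(-167)*0 = -167*0 = 0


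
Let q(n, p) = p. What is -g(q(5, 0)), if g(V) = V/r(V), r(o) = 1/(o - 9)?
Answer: 0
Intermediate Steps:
r(o) = 1/(-9 + o)
g(V) = V*(-9 + V) (g(V) = V/(1/(-9 + V)) = V*(-9 + V))
-g(q(5, 0)) = -0*(-9 + 0) = -0*(-9) = -1*0 = 0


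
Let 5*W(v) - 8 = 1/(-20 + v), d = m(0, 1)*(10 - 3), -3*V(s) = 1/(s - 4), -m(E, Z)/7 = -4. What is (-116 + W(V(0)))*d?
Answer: -5359424/239 ≈ -22424.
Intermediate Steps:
m(E, Z) = 28 (m(E, Z) = -7*(-4) = 28)
V(s) = -1/(3*(-4 + s)) (V(s) = -1/(3*(s - 4)) = -1/(3*(-4 + s)))
d = 196 (d = 28*(10 - 3) = 28*7 = 196)
W(v) = 8/5 + 1/(5*(-20 + v))
(-116 + W(V(0)))*d = (-116 + (-159 + 8*(-1/(-12 + 3*0)))/(5*(-20 - 1/(-12 + 3*0))))*196 = (-116 + (-159 + 8*(-1/(-12 + 0)))/(5*(-20 - 1/(-12 + 0))))*196 = (-116 + (-159 + 8*(-1/(-12)))/(5*(-20 - 1/(-12))))*196 = (-116 + (-159 + 8*(-1*(-1/12)))/(5*(-20 - 1*(-1/12))))*196 = (-116 + (-159 + 8*(1/12))/(5*(-20 + 1/12)))*196 = (-116 + (-159 + ⅔)/(5*(-239/12)))*196 = (-116 + (⅕)*(-12/239)*(-475/3))*196 = (-116 + 380/239)*196 = -27344/239*196 = -5359424/239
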